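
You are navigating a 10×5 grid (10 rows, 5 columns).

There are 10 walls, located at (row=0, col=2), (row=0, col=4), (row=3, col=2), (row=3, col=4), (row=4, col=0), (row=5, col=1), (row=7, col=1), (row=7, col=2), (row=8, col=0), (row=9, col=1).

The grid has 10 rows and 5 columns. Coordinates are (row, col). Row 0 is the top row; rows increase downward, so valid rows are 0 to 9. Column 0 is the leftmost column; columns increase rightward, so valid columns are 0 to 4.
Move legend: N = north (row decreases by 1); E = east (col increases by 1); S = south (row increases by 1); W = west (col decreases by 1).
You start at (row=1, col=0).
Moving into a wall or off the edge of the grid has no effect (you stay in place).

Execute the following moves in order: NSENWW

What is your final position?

Answer: Final position: (row=0, col=0)

Derivation:
Start: (row=1, col=0)
  N (north): (row=1, col=0) -> (row=0, col=0)
  S (south): (row=0, col=0) -> (row=1, col=0)
  E (east): (row=1, col=0) -> (row=1, col=1)
  N (north): (row=1, col=1) -> (row=0, col=1)
  W (west): (row=0, col=1) -> (row=0, col=0)
  W (west): blocked, stay at (row=0, col=0)
Final: (row=0, col=0)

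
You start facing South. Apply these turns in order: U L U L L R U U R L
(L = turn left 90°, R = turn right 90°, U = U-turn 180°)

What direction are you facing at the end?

Start: South
  U (U-turn (180°)) -> North
  L (left (90° counter-clockwise)) -> West
  U (U-turn (180°)) -> East
  L (left (90° counter-clockwise)) -> North
  L (left (90° counter-clockwise)) -> West
  R (right (90° clockwise)) -> North
  U (U-turn (180°)) -> South
  U (U-turn (180°)) -> North
  R (right (90° clockwise)) -> East
  L (left (90° counter-clockwise)) -> North
Final: North

Answer: Final heading: North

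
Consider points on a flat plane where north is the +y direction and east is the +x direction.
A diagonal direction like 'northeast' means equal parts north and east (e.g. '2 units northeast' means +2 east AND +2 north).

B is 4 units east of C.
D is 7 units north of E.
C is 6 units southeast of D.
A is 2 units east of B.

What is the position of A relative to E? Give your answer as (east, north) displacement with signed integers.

Place E at the origin (east=0, north=0).
  D is 7 units north of E: delta (east=+0, north=+7); D at (east=0, north=7).
  C is 6 units southeast of D: delta (east=+6, north=-6); C at (east=6, north=1).
  B is 4 units east of C: delta (east=+4, north=+0); B at (east=10, north=1).
  A is 2 units east of B: delta (east=+2, north=+0); A at (east=12, north=1).
Therefore A relative to E: (east=12, north=1).

Answer: A is at (east=12, north=1) relative to E.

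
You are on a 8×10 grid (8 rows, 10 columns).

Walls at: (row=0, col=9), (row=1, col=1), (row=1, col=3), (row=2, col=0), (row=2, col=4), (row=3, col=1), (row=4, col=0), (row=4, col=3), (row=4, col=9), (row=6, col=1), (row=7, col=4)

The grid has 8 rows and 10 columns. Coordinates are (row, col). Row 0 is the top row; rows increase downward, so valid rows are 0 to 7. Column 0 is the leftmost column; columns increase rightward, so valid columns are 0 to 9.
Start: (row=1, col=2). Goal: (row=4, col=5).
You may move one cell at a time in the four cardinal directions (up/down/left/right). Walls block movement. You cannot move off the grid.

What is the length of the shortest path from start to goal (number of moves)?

Answer: Shortest path length: 6

Derivation:
BFS from (row=1, col=2) until reaching (row=4, col=5):
  Distance 0: (row=1, col=2)
  Distance 1: (row=0, col=2), (row=2, col=2)
  Distance 2: (row=0, col=1), (row=0, col=3), (row=2, col=1), (row=2, col=3), (row=3, col=2)
  Distance 3: (row=0, col=0), (row=0, col=4), (row=3, col=3), (row=4, col=2)
  Distance 4: (row=0, col=5), (row=1, col=0), (row=1, col=4), (row=3, col=4), (row=4, col=1), (row=5, col=2)
  Distance 5: (row=0, col=6), (row=1, col=5), (row=3, col=5), (row=4, col=4), (row=5, col=1), (row=5, col=3), (row=6, col=2)
  Distance 6: (row=0, col=7), (row=1, col=6), (row=2, col=5), (row=3, col=6), (row=4, col=5), (row=5, col=0), (row=5, col=4), (row=6, col=3), (row=7, col=2)  <- goal reached here
One shortest path (6 moves): (row=1, col=2) -> (row=2, col=2) -> (row=2, col=3) -> (row=3, col=3) -> (row=3, col=4) -> (row=3, col=5) -> (row=4, col=5)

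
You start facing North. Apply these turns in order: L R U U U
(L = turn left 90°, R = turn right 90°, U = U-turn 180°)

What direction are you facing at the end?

Answer: Final heading: South

Derivation:
Start: North
  L (left (90° counter-clockwise)) -> West
  R (right (90° clockwise)) -> North
  U (U-turn (180°)) -> South
  U (U-turn (180°)) -> North
  U (U-turn (180°)) -> South
Final: South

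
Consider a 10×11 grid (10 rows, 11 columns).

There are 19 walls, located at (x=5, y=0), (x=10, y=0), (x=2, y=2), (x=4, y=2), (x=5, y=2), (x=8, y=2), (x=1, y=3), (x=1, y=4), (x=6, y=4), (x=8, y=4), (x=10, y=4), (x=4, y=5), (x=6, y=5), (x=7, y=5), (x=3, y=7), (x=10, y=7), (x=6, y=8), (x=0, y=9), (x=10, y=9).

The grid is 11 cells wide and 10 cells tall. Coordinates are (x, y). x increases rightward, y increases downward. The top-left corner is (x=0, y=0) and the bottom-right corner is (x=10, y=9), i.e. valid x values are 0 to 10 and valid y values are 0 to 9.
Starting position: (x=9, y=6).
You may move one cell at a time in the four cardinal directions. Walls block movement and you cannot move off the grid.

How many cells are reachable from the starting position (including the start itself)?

BFS flood-fill from (x=9, y=6):
  Distance 0: (x=9, y=6)
  Distance 1: (x=9, y=5), (x=8, y=6), (x=10, y=6), (x=9, y=7)
  Distance 2: (x=9, y=4), (x=8, y=5), (x=10, y=5), (x=7, y=6), (x=8, y=7), (x=9, y=8)
  Distance 3: (x=9, y=3), (x=6, y=6), (x=7, y=7), (x=8, y=8), (x=10, y=8), (x=9, y=9)
  Distance 4: (x=9, y=2), (x=8, y=3), (x=10, y=3), (x=5, y=6), (x=6, y=7), (x=7, y=8), (x=8, y=9)
  Distance 5: (x=9, y=1), (x=10, y=2), (x=7, y=3), (x=5, y=5), (x=4, y=6), (x=5, y=7), (x=7, y=9)
  Distance 6: (x=9, y=0), (x=8, y=1), (x=10, y=1), (x=7, y=2), (x=6, y=3), (x=5, y=4), (x=7, y=4), (x=3, y=6), (x=4, y=7), (x=5, y=8), (x=6, y=9)
  Distance 7: (x=8, y=0), (x=7, y=1), (x=6, y=2), (x=5, y=3), (x=4, y=4), (x=3, y=5), (x=2, y=6), (x=4, y=8), (x=5, y=9)
  Distance 8: (x=7, y=0), (x=6, y=1), (x=4, y=3), (x=3, y=4), (x=2, y=5), (x=1, y=6), (x=2, y=7), (x=3, y=8), (x=4, y=9)
  Distance 9: (x=6, y=0), (x=5, y=1), (x=3, y=3), (x=2, y=4), (x=1, y=5), (x=0, y=6), (x=1, y=7), (x=2, y=8), (x=3, y=9)
  Distance 10: (x=4, y=1), (x=3, y=2), (x=2, y=3), (x=0, y=5), (x=0, y=7), (x=1, y=8), (x=2, y=9)
  Distance 11: (x=4, y=0), (x=3, y=1), (x=0, y=4), (x=0, y=8), (x=1, y=9)
  Distance 12: (x=3, y=0), (x=2, y=1), (x=0, y=3)
  Distance 13: (x=2, y=0), (x=1, y=1), (x=0, y=2)
  Distance 14: (x=1, y=0), (x=0, y=1), (x=1, y=2)
  Distance 15: (x=0, y=0)
Total reachable: 91 (grid has 91 open cells total)

Answer: Reachable cells: 91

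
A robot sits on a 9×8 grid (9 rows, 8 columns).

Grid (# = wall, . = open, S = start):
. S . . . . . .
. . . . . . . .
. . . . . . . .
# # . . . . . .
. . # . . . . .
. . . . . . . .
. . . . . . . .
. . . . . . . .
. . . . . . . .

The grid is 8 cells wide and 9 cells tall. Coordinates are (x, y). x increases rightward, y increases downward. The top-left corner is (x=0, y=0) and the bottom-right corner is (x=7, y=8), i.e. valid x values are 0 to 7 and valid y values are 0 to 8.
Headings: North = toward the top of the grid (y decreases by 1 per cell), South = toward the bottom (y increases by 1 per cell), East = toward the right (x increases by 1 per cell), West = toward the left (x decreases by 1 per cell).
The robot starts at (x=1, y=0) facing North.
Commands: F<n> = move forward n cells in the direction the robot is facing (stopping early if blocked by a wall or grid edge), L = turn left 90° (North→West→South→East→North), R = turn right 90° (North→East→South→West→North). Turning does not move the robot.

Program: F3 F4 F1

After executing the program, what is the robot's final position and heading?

Start: (x=1, y=0), facing North
  F3: move forward 0/3 (blocked), now at (x=1, y=0)
  F4: move forward 0/4 (blocked), now at (x=1, y=0)
  F1: move forward 0/1 (blocked), now at (x=1, y=0)
Final: (x=1, y=0), facing North

Answer: Final position: (x=1, y=0), facing North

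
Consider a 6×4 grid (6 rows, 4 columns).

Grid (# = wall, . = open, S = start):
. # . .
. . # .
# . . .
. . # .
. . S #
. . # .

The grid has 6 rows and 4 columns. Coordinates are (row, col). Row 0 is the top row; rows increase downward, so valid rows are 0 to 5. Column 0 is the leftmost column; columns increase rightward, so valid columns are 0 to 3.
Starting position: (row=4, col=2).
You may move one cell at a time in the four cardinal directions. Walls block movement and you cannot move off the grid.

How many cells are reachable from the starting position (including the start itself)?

Answer: Reachable cells: 17

Derivation:
BFS flood-fill from (row=4, col=2):
  Distance 0: (row=4, col=2)
  Distance 1: (row=4, col=1)
  Distance 2: (row=3, col=1), (row=4, col=0), (row=5, col=1)
  Distance 3: (row=2, col=1), (row=3, col=0), (row=5, col=0)
  Distance 4: (row=1, col=1), (row=2, col=2)
  Distance 5: (row=1, col=0), (row=2, col=3)
  Distance 6: (row=0, col=0), (row=1, col=3), (row=3, col=3)
  Distance 7: (row=0, col=3)
  Distance 8: (row=0, col=2)
Total reachable: 17 (grid has 18 open cells total)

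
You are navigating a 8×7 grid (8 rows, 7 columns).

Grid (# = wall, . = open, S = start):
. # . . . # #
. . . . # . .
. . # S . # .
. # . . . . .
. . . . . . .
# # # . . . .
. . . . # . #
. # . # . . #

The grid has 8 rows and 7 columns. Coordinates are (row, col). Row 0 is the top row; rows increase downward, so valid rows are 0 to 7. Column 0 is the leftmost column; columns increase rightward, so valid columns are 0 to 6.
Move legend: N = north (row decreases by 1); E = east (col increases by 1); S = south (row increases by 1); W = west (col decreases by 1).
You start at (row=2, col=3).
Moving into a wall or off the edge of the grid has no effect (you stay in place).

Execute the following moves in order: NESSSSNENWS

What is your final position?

Start: (row=2, col=3)
  N (north): (row=2, col=3) -> (row=1, col=3)
  E (east): blocked, stay at (row=1, col=3)
  S (south): (row=1, col=3) -> (row=2, col=3)
  S (south): (row=2, col=3) -> (row=3, col=3)
  S (south): (row=3, col=3) -> (row=4, col=3)
  S (south): (row=4, col=3) -> (row=5, col=3)
  N (north): (row=5, col=3) -> (row=4, col=3)
  E (east): (row=4, col=3) -> (row=4, col=4)
  N (north): (row=4, col=4) -> (row=3, col=4)
  W (west): (row=3, col=4) -> (row=3, col=3)
  S (south): (row=3, col=3) -> (row=4, col=3)
Final: (row=4, col=3)

Answer: Final position: (row=4, col=3)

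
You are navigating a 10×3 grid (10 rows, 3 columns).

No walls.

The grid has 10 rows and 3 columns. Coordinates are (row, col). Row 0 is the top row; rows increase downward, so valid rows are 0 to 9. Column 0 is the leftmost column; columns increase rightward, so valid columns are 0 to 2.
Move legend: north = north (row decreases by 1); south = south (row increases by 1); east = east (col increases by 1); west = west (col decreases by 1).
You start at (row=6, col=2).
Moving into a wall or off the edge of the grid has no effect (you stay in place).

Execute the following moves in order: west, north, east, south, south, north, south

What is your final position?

Answer: Final position: (row=7, col=2)

Derivation:
Start: (row=6, col=2)
  west (west): (row=6, col=2) -> (row=6, col=1)
  north (north): (row=6, col=1) -> (row=5, col=1)
  east (east): (row=5, col=1) -> (row=5, col=2)
  south (south): (row=5, col=2) -> (row=6, col=2)
  south (south): (row=6, col=2) -> (row=7, col=2)
  north (north): (row=7, col=2) -> (row=6, col=2)
  south (south): (row=6, col=2) -> (row=7, col=2)
Final: (row=7, col=2)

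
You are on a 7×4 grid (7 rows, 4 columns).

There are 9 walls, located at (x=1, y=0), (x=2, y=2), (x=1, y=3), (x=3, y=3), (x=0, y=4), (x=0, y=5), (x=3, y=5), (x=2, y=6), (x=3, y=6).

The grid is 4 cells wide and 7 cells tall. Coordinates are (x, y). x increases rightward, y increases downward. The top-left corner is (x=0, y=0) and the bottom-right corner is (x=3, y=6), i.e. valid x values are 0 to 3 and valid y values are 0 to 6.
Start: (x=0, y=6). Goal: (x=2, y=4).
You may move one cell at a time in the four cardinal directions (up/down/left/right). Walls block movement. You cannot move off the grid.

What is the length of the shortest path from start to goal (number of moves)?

BFS from (x=0, y=6) until reaching (x=2, y=4):
  Distance 0: (x=0, y=6)
  Distance 1: (x=1, y=6)
  Distance 2: (x=1, y=5)
  Distance 3: (x=1, y=4), (x=2, y=5)
  Distance 4: (x=2, y=4)  <- goal reached here
One shortest path (4 moves): (x=0, y=6) -> (x=1, y=6) -> (x=1, y=5) -> (x=2, y=5) -> (x=2, y=4)

Answer: Shortest path length: 4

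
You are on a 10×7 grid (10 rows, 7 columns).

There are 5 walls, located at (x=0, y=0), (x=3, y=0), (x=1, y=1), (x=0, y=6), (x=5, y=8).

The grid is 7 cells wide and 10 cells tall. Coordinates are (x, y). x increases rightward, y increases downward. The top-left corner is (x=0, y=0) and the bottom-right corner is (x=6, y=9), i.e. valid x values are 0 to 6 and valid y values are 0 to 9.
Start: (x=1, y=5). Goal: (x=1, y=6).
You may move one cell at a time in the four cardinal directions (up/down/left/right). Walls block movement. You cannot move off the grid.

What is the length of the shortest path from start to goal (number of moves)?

BFS from (x=1, y=5) until reaching (x=1, y=6):
  Distance 0: (x=1, y=5)
  Distance 1: (x=1, y=4), (x=0, y=5), (x=2, y=5), (x=1, y=6)  <- goal reached here
One shortest path (1 moves): (x=1, y=5) -> (x=1, y=6)

Answer: Shortest path length: 1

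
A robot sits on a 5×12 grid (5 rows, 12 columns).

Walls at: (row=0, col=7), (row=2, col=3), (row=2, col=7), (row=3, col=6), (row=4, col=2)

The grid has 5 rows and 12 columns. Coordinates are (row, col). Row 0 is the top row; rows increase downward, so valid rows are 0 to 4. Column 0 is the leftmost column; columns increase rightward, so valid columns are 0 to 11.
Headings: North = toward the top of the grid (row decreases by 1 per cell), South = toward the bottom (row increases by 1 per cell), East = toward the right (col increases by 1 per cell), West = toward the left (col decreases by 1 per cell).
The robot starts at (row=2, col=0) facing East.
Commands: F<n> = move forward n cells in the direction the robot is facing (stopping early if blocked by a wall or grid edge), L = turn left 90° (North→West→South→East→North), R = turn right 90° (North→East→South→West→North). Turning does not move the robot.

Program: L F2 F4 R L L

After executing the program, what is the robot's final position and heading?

Answer: Final position: (row=0, col=0), facing West

Derivation:
Start: (row=2, col=0), facing East
  L: turn left, now facing North
  F2: move forward 2, now at (row=0, col=0)
  F4: move forward 0/4 (blocked), now at (row=0, col=0)
  R: turn right, now facing East
  L: turn left, now facing North
  L: turn left, now facing West
Final: (row=0, col=0), facing West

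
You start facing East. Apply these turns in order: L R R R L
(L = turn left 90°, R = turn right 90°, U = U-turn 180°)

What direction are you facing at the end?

Answer: Final heading: South

Derivation:
Start: East
  L (left (90° counter-clockwise)) -> North
  R (right (90° clockwise)) -> East
  R (right (90° clockwise)) -> South
  R (right (90° clockwise)) -> West
  L (left (90° counter-clockwise)) -> South
Final: South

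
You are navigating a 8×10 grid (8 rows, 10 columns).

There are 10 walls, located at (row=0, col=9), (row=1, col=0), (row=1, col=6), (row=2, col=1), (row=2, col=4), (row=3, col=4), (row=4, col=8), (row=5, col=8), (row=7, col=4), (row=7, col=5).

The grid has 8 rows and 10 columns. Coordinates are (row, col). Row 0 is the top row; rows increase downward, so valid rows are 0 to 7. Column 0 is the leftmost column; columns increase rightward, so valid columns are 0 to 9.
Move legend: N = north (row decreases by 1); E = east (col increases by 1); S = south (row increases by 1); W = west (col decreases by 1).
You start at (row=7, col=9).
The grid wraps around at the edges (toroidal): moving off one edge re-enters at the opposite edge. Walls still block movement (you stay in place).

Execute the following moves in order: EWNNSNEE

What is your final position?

Answer: Final position: (row=5, col=1)

Derivation:
Start: (row=7, col=9)
  E (east): (row=7, col=9) -> (row=7, col=0)
  W (west): (row=7, col=0) -> (row=7, col=9)
  N (north): (row=7, col=9) -> (row=6, col=9)
  N (north): (row=6, col=9) -> (row=5, col=9)
  S (south): (row=5, col=9) -> (row=6, col=9)
  N (north): (row=6, col=9) -> (row=5, col=9)
  E (east): (row=5, col=9) -> (row=5, col=0)
  E (east): (row=5, col=0) -> (row=5, col=1)
Final: (row=5, col=1)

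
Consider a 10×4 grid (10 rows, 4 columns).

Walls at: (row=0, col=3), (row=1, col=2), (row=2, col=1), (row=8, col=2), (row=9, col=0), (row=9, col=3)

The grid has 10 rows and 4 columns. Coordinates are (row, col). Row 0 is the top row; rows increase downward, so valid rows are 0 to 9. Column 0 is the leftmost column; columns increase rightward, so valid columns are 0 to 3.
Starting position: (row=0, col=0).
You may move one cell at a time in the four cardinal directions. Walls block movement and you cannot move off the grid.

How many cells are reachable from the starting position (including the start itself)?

BFS flood-fill from (row=0, col=0):
  Distance 0: (row=0, col=0)
  Distance 1: (row=0, col=1), (row=1, col=0)
  Distance 2: (row=0, col=2), (row=1, col=1), (row=2, col=0)
  Distance 3: (row=3, col=0)
  Distance 4: (row=3, col=1), (row=4, col=0)
  Distance 5: (row=3, col=2), (row=4, col=1), (row=5, col=0)
  Distance 6: (row=2, col=2), (row=3, col=3), (row=4, col=2), (row=5, col=1), (row=6, col=0)
  Distance 7: (row=2, col=3), (row=4, col=3), (row=5, col=2), (row=6, col=1), (row=7, col=0)
  Distance 8: (row=1, col=3), (row=5, col=3), (row=6, col=2), (row=7, col=1), (row=8, col=0)
  Distance 9: (row=6, col=3), (row=7, col=2), (row=8, col=1)
  Distance 10: (row=7, col=3), (row=9, col=1)
  Distance 11: (row=8, col=3), (row=9, col=2)
Total reachable: 34 (grid has 34 open cells total)

Answer: Reachable cells: 34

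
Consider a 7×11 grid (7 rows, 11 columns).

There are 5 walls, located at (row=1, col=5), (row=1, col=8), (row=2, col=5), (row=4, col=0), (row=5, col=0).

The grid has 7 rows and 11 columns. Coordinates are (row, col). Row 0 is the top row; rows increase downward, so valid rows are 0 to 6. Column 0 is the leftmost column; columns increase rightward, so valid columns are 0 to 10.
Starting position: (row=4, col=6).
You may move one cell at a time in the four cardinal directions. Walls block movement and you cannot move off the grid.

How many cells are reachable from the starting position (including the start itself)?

BFS flood-fill from (row=4, col=6):
  Distance 0: (row=4, col=6)
  Distance 1: (row=3, col=6), (row=4, col=5), (row=4, col=7), (row=5, col=6)
  Distance 2: (row=2, col=6), (row=3, col=5), (row=3, col=7), (row=4, col=4), (row=4, col=8), (row=5, col=5), (row=5, col=7), (row=6, col=6)
  Distance 3: (row=1, col=6), (row=2, col=7), (row=3, col=4), (row=3, col=8), (row=4, col=3), (row=4, col=9), (row=5, col=4), (row=5, col=8), (row=6, col=5), (row=6, col=7)
  Distance 4: (row=0, col=6), (row=1, col=7), (row=2, col=4), (row=2, col=8), (row=3, col=3), (row=3, col=9), (row=4, col=2), (row=4, col=10), (row=5, col=3), (row=5, col=9), (row=6, col=4), (row=6, col=8)
  Distance 5: (row=0, col=5), (row=0, col=7), (row=1, col=4), (row=2, col=3), (row=2, col=9), (row=3, col=2), (row=3, col=10), (row=4, col=1), (row=5, col=2), (row=5, col=10), (row=6, col=3), (row=6, col=9)
  Distance 6: (row=0, col=4), (row=0, col=8), (row=1, col=3), (row=1, col=9), (row=2, col=2), (row=2, col=10), (row=3, col=1), (row=5, col=1), (row=6, col=2), (row=6, col=10)
  Distance 7: (row=0, col=3), (row=0, col=9), (row=1, col=2), (row=1, col=10), (row=2, col=1), (row=3, col=0), (row=6, col=1)
  Distance 8: (row=0, col=2), (row=0, col=10), (row=1, col=1), (row=2, col=0), (row=6, col=0)
  Distance 9: (row=0, col=1), (row=1, col=0)
  Distance 10: (row=0, col=0)
Total reachable: 72 (grid has 72 open cells total)

Answer: Reachable cells: 72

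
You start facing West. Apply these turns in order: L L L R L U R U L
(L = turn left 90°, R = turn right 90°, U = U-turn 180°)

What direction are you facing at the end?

Answer: Final heading: North

Derivation:
Start: West
  L (left (90° counter-clockwise)) -> South
  L (left (90° counter-clockwise)) -> East
  L (left (90° counter-clockwise)) -> North
  R (right (90° clockwise)) -> East
  L (left (90° counter-clockwise)) -> North
  U (U-turn (180°)) -> South
  R (right (90° clockwise)) -> West
  U (U-turn (180°)) -> East
  L (left (90° counter-clockwise)) -> North
Final: North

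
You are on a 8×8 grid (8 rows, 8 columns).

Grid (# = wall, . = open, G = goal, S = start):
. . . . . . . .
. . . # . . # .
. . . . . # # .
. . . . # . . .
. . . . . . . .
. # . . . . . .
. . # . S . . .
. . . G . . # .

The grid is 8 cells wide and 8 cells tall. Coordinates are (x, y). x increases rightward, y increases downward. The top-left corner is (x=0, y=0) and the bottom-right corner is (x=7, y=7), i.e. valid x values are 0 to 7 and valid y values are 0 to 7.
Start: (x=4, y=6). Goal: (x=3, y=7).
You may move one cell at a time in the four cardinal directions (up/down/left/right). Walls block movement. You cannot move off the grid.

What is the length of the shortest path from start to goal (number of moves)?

BFS from (x=4, y=6) until reaching (x=3, y=7):
  Distance 0: (x=4, y=6)
  Distance 1: (x=4, y=5), (x=3, y=6), (x=5, y=6), (x=4, y=7)
  Distance 2: (x=4, y=4), (x=3, y=5), (x=5, y=5), (x=6, y=6), (x=3, y=7), (x=5, y=7)  <- goal reached here
One shortest path (2 moves): (x=4, y=6) -> (x=3, y=6) -> (x=3, y=7)

Answer: Shortest path length: 2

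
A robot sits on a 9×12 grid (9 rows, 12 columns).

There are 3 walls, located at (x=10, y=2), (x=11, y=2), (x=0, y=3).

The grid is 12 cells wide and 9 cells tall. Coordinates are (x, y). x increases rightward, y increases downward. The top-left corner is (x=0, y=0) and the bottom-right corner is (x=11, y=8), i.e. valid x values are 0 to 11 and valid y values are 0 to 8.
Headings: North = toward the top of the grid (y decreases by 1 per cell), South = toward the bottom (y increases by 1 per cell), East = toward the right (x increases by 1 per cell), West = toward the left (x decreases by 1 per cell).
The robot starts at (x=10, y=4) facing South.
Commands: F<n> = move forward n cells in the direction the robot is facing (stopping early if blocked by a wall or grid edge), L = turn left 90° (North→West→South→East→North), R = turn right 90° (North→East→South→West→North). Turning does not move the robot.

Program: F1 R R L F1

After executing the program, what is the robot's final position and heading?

Start: (x=10, y=4), facing South
  F1: move forward 1, now at (x=10, y=5)
  R: turn right, now facing West
  R: turn right, now facing North
  L: turn left, now facing West
  F1: move forward 1, now at (x=9, y=5)
Final: (x=9, y=5), facing West

Answer: Final position: (x=9, y=5), facing West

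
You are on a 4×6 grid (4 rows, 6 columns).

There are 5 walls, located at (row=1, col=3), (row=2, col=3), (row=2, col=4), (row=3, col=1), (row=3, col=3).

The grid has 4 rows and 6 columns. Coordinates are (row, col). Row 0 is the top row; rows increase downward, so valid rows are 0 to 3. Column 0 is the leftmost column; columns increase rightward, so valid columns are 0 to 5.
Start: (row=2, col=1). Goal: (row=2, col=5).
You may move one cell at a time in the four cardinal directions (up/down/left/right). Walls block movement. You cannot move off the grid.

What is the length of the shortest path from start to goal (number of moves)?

BFS from (row=2, col=1) until reaching (row=2, col=5):
  Distance 0: (row=2, col=1)
  Distance 1: (row=1, col=1), (row=2, col=0), (row=2, col=2)
  Distance 2: (row=0, col=1), (row=1, col=0), (row=1, col=2), (row=3, col=0), (row=3, col=2)
  Distance 3: (row=0, col=0), (row=0, col=2)
  Distance 4: (row=0, col=3)
  Distance 5: (row=0, col=4)
  Distance 6: (row=0, col=5), (row=1, col=4)
  Distance 7: (row=1, col=5)
  Distance 8: (row=2, col=5)  <- goal reached here
One shortest path (8 moves): (row=2, col=1) -> (row=2, col=2) -> (row=1, col=2) -> (row=0, col=2) -> (row=0, col=3) -> (row=0, col=4) -> (row=0, col=5) -> (row=1, col=5) -> (row=2, col=5)

Answer: Shortest path length: 8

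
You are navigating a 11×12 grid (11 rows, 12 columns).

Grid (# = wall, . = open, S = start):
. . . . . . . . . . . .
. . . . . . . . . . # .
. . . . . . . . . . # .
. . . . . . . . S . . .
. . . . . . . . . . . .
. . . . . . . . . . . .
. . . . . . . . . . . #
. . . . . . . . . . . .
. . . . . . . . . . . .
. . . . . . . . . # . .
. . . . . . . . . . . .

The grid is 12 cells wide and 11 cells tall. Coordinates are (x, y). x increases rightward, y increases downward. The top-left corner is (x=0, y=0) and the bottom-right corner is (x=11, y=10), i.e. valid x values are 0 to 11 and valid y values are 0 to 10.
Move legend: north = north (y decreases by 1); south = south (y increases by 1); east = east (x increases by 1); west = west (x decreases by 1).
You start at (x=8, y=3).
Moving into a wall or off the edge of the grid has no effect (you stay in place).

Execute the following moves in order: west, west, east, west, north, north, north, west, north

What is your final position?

Start: (x=8, y=3)
  west (west): (x=8, y=3) -> (x=7, y=3)
  west (west): (x=7, y=3) -> (x=6, y=3)
  east (east): (x=6, y=3) -> (x=7, y=3)
  west (west): (x=7, y=3) -> (x=6, y=3)
  north (north): (x=6, y=3) -> (x=6, y=2)
  north (north): (x=6, y=2) -> (x=6, y=1)
  north (north): (x=6, y=1) -> (x=6, y=0)
  west (west): (x=6, y=0) -> (x=5, y=0)
  north (north): blocked, stay at (x=5, y=0)
Final: (x=5, y=0)

Answer: Final position: (x=5, y=0)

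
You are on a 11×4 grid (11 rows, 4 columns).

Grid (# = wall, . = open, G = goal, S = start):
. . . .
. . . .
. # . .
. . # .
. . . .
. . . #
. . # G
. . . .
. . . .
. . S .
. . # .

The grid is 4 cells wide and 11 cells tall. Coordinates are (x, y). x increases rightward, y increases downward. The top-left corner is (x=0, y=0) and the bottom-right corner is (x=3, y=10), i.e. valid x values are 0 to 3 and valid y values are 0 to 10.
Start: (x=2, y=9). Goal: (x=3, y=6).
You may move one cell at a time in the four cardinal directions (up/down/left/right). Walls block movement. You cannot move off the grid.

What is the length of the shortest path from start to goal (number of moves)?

Answer: Shortest path length: 4

Derivation:
BFS from (x=2, y=9) until reaching (x=3, y=6):
  Distance 0: (x=2, y=9)
  Distance 1: (x=2, y=8), (x=1, y=9), (x=3, y=9)
  Distance 2: (x=2, y=7), (x=1, y=8), (x=3, y=8), (x=0, y=9), (x=1, y=10), (x=3, y=10)
  Distance 3: (x=1, y=7), (x=3, y=7), (x=0, y=8), (x=0, y=10)
  Distance 4: (x=1, y=6), (x=3, y=6), (x=0, y=7)  <- goal reached here
One shortest path (4 moves): (x=2, y=9) -> (x=3, y=9) -> (x=3, y=8) -> (x=3, y=7) -> (x=3, y=6)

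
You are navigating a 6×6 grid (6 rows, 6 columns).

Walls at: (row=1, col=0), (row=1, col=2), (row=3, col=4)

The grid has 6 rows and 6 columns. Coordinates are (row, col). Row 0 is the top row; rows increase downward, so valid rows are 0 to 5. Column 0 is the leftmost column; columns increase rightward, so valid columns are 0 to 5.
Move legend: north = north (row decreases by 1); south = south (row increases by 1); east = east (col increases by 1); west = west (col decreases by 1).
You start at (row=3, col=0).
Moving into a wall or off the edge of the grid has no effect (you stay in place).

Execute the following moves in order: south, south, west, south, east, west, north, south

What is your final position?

Start: (row=3, col=0)
  south (south): (row=3, col=0) -> (row=4, col=0)
  south (south): (row=4, col=0) -> (row=5, col=0)
  west (west): blocked, stay at (row=5, col=0)
  south (south): blocked, stay at (row=5, col=0)
  east (east): (row=5, col=0) -> (row=5, col=1)
  west (west): (row=5, col=1) -> (row=5, col=0)
  north (north): (row=5, col=0) -> (row=4, col=0)
  south (south): (row=4, col=0) -> (row=5, col=0)
Final: (row=5, col=0)

Answer: Final position: (row=5, col=0)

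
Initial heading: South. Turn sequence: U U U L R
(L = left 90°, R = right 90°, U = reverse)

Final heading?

Start: South
  U (U-turn (180°)) -> North
  U (U-turn (180°)) -> South
  U (U-turn (180°)) -> North
  L (left (90° counter-clockwise)) -> West
  R (right (90° clockwise)) -> North
Final: North

Answer: Final heading: North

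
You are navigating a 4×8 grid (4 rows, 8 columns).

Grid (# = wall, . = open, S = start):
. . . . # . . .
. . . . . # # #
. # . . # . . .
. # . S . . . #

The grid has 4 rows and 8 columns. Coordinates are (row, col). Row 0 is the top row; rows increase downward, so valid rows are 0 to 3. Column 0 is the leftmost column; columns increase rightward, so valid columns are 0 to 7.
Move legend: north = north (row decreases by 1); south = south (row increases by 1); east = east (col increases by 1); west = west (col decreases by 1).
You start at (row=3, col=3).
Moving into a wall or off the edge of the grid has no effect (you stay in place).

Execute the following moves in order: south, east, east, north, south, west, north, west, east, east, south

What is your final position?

Start: (row=3, col=3)
  south (south): blocked, stay at (row=3, col=3)
  east (east): (row=3, col=3) -> (row=3, col=4)
  east (east): (row=3, col=4) -> (row=3, col=5)
  north (north): (row=3, col=5) -> (row=2, col=5)
  south (south): (row=2, col=5) -> (row=3, col=5)
  west (west): (row=3, col=5) -> (row=3, col=4)
  north (north): blocked, stay at (row=3, col=4)
  west (west): (row=3, col=4) -> (row=3, col=3)
  east (east): (row=3, col=3) -> (row=3, col=4)
  east (east): (row=3, col=4) -> (row=3, col=5)
  south (south): blocked, stay at (row=3, col=5)
Final: (row=3, col=5)

Answer: Final position: (row=3, col=5)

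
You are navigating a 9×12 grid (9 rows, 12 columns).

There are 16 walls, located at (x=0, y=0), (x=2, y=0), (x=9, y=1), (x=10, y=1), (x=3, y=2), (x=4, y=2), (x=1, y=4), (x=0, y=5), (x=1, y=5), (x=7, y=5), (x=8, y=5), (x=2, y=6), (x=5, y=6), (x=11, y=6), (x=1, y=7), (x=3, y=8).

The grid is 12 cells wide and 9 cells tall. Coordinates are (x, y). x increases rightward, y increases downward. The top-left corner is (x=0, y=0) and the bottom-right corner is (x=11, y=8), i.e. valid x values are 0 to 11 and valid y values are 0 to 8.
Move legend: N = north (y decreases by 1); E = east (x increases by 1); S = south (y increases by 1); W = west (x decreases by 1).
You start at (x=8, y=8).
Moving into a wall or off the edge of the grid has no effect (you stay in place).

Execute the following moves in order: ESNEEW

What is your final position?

Start: (x=8, y=8)
  E (east): (x=8, y=8) -> (x=9, y=8)
  S (south): blocked, stay at (x=9, y=8)
  N (north): (x=9, y=8) -> (x=9, y=7)
  E (east): (x=9, y=7) -> (x=10, y=7)
  E (east): (x=10, y=7) -> (x=11, y=7)
  W (west): (x=11, y=7) -> (x=10, y=7)
Final: (x=10, y=7)

Answer: Final position: (x=10, y=7)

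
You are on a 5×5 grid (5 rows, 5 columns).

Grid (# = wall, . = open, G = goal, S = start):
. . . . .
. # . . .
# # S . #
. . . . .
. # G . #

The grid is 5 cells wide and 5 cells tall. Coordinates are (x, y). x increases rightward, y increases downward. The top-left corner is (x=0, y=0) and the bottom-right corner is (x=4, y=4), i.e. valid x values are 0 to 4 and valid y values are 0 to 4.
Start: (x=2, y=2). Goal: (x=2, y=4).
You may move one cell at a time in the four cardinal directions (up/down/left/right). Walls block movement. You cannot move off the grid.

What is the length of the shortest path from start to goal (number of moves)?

Answer: Shortest path length: 2

Derivation:
BFS from (x=2, y=2) until reaching (x=2, y=4):
  Distance 0: (x=2, y=2)
  Distance 1: (x=2, y=1), (x=3, y=2), (x=2, y=3)
  Distance 2: (x=2, y=0), (x=3, y=1), (x=1, y=3), (x=3, y=3), (x=2, y=4)  <- goal reached here
One shortest path (2 moves): (x=2, y=2) -> (x=2, y=3) -> (x=2, y=4)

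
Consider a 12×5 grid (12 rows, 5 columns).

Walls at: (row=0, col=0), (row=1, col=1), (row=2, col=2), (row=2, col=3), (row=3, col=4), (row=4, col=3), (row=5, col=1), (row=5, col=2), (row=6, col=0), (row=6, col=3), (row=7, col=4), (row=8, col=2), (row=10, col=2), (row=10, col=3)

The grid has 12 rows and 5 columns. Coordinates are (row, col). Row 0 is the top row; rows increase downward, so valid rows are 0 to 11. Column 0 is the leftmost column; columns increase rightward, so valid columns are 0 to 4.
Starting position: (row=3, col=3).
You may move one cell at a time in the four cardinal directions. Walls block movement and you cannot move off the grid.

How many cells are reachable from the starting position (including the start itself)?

BFS flood-fill from (row=3, col=3):
  Distance 0: (row=3, col=3)
  Distance 1: (row=3, col=2)
  Distance 2: (row=3, col=1), (row=4, col=2)
  Distance 3: (row=2, col=1), (row=3, col=0), (row=4, col=1)
  Distance 4: (row=2, col=0), (row=4, col=0)
  Distance 5: (row=1, col=0), (row=5, col=0)
Total reachable: 11 (grid has 46 open cells total)

Answer: Reachable cells: 11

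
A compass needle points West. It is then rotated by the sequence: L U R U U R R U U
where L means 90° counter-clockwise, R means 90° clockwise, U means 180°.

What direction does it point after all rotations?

Start: West
  L (left (90° counter-clockwise)) -> South
  U (U-turn (180°)) -> North
  R (right (90° clockwise)) -> East
  U (U-turn (180°)) -> West
  U (U-turn (180°)) -> East
  R (right (90° clockwise)) -> South
  R (right (90° clockwise)) -> West
  U (U-turn (180°)) -> East
  U (U-turn (180°)) -> West
Final: West

Answer: Final heading: West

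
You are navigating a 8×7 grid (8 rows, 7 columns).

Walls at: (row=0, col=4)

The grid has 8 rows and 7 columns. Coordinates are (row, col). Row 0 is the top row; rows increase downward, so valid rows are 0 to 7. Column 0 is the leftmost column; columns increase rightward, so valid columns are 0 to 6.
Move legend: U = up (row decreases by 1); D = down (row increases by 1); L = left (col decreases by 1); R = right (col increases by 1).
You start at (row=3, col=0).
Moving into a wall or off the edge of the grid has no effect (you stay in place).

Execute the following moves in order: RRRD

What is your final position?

Answer: Final position: (row=4, col=3)

Derivation:
Start: (row=3, col=0)
  R (right): (row=3, col=0) -> (row=3, col=1)
  R (right): (row=3, col=1) -> (row=3, col=2)
  R (right): (row=3, col=2) -> (row=3, col=3)
  D (down): (row=3, col=3) -> (row=4, col=3)
Final: (row=4, col=3)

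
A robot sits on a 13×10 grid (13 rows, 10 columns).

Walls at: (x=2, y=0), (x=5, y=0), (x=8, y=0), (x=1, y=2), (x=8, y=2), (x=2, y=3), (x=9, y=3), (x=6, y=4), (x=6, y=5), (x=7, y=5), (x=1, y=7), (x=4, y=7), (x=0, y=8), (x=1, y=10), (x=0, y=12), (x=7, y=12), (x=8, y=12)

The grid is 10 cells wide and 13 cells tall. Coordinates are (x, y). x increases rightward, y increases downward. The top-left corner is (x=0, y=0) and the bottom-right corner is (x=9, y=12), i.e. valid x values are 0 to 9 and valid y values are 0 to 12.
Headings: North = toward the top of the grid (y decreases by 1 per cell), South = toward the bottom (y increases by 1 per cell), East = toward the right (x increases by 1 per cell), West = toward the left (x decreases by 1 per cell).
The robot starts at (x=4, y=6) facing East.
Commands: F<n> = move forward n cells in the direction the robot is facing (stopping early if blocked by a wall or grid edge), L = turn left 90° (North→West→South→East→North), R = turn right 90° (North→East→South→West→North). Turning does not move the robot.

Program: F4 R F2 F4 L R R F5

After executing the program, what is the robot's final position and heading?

Start: (x=4, y=6), facing East
  F4: move forward 4, now at (x=8, y=6)
  R: turn right, now facing South
  F2: move forward 2, now at (x=8, y=8)
  F4: move forward 3/4 (blocked), now at (x=8, y=11)
  L: turn left, now facing East
  R: turn right, now facing South
  R: turn right, now facing West
  F5: move forward 5, now at (x=3, y=11)
Final: (x=3, y=11), facing West

Answer: Final position: (x=3, y=11), facing West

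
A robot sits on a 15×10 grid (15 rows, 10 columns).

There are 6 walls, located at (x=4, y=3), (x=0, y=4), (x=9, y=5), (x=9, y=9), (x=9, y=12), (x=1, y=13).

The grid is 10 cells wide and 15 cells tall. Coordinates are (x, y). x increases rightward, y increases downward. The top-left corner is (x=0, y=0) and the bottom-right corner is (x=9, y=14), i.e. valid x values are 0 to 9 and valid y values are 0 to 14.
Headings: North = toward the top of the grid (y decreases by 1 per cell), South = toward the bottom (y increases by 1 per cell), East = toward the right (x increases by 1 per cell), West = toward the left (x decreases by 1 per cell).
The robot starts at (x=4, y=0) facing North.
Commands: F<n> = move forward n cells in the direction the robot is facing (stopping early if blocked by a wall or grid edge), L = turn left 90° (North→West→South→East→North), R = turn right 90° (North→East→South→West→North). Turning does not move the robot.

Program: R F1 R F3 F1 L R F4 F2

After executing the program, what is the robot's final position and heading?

Answer: Final position: (x=5, y=10), facing South

Derivation:
Start: (x=4, y=0), facing North
  R: turn right, now facing East
  F1: move forward 1, now at (x=5, y=0)
  R: turn right, now facing South
  F3: move forward 3, now at (x=5, y=3)
  F1: move forward 1, now at (x=5, y=4)
  L: turn left, now facing East
  R: turn right, now facing South
  F4: move forward 4, now at (x=5, y=8)
  F2: move forward 2, now at (x=5, y=10)
Final: (x=5, y=10), facing South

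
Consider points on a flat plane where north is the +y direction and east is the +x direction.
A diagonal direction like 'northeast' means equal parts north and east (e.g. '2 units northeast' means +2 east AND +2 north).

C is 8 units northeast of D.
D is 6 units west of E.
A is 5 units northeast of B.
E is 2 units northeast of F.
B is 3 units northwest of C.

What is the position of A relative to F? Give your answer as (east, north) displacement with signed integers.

Place F at the origin (east=0, north=0).
  E is 2 units northeast of F: delta (east=+2, north=+2); E at (east=2, north=2).
  D is 6 units west of E: delta (east=-6, north=+0); D at (east=-4, north=2).
  C is 8 units northeast of D: delta (east=+8, north=+8); C at (east=4, north=10).
  B is 3 units northwest of C: delta (east=-3, north=+3); B at (east=1, north=13).
  A is 5 units northeast of B: delta (east=+5, north=+5); A at (east=6, north=18).
Therefore A relative to F: (east=6, north=18).

Answer: A is at (east=6, north=18) relative to F.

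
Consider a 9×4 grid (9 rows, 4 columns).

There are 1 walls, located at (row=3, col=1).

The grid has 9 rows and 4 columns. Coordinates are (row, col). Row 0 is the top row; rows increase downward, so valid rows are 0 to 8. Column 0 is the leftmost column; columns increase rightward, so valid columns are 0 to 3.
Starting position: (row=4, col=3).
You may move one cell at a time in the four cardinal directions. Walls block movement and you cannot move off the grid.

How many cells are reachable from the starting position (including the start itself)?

BFS flood-fill from (row=4, col=3):
  Distance 0: (row=4, col=3)
  Distance 1: (row=3, col=3), (row=4, col=2), (row=5, col=3)
  Distance 2: (row=2, col=3), (row=3, col=2), (row=4, col=1), (row=5, col=2), (row=6, col=3)
  Distance 3: (row=1, col=3), (row=2, col=2), (row=4, col=0), (row=5, col=1), (row=6, col=2), (row=7, col=3)
  Distance 4: (row=0, col=3), (row=1, col=2), (row=2, col=1), (row=3, col=0), (row=5, col=0), (row=6, col=1), (row=7, col=2), (row=8, col=3)
  Distance 5: (row=0, col=2), (row=1, col=1), (row=2, col=0), (row=6, col=0), (row=7, col=1), (row=8, col=2)
  Distance 6: (row=0, col=1), (row=1, col=0), (row=7, col=0), (row=8, col=1)
  Distance 7: (row=0, col=0), (row=8, col=0)
Total reachable: 35 (grid has 35 open cells total)

Answer: Reachable cells: 35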